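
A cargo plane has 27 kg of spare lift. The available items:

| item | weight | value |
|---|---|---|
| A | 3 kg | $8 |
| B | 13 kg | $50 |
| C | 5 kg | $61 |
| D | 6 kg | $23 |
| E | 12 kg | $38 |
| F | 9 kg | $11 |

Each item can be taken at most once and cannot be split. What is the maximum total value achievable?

Check high-value combinations within 27 kg:
- A+B+C+D: weight 3+13+5+6=27, value 8+50+61+23=142
- B+C+D: weight 13+5+6=24, value 50+61+23=134
- A+C+D+E: weight 3+5+6+12=26, value 8+61+23+38=130
Best: $142.

$142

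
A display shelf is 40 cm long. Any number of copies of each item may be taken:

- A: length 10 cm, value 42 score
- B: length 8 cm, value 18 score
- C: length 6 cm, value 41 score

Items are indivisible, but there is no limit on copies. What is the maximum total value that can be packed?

247 score

Best value-per-unit is C at 41/6; filling with it alone gives 6×41 = 246.
Optimal mix: 1×A + 5×C → length 40, value 247.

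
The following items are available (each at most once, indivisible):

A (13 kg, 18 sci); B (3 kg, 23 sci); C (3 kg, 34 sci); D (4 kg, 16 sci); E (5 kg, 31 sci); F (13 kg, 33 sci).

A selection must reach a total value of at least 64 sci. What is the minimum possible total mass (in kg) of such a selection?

Subsets with value ≥ 64, sorted by total mass:
- C+E: mass 8, value 65
- B+C+D: mass 10, value 73
Minimum mass: 8 kg.

8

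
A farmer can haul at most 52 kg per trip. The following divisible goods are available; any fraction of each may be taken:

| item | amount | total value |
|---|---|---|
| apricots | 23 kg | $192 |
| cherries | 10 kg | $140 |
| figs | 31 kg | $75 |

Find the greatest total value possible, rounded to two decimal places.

377.97

Take in order of value per unit:
- cherries (140/10 per unit): all 10 → value 140, running total 140.00
- apricots (192/23 per unit): all 23 → value 192, running total 332.00
- figs (75/31 per unit): 19 of 31 → value 19×75/31 = 45.9677, running total 377.97
Total 377.97.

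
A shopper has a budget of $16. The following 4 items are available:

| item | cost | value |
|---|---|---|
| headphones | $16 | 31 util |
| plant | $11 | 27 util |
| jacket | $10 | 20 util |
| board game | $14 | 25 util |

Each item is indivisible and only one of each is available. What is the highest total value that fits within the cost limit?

Check high-value combinations within $16:
- headphones: cost 16, value 31
- plant: cost 11, value 27
- board game: cost 14, value 25
Best: 31 util.

31 util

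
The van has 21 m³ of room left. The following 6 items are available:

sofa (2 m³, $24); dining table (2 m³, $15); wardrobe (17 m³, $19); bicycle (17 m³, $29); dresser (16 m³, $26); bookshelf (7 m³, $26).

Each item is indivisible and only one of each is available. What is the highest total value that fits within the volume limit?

This is a 0/1 knapsack; check combinations near the capacity.
- sofa+dining table+bicycle: volume 2+2+17=21, value 24+15+29=68
- sofa+dining table+bookshelf: volume 2+2+7=11, value 24+15+26=65
- sofa+dining table+dresser: volume 2+2+16=20, value 24+15+26=65
- sofa+dining table+wardrobe: volume 2+2+17=21, value 24+15+19=58
Best: $68.

$68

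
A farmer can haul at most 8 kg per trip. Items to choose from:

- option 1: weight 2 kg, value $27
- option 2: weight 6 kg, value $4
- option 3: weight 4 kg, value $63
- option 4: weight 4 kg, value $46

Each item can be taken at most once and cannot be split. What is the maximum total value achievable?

$109

Check high-value combinations within 8 kg:
- option 3+option 4: weight 4+4=8, value 63+46=109
- option 1+option 3: weight 2+4=6, value 27+63=90
- option 1+option 4: weight 2+4=6, value 27+46=73
- option 3: weight 4, value 63
Best: $109.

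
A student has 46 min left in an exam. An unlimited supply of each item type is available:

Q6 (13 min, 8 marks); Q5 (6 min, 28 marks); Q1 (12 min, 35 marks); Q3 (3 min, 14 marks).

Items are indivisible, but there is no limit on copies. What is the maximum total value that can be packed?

210 marks

Best value-per-unit is Q5 at 28/6; filling with it alone gives 7×28 = 196.
Optimal mix: 7×Q5 + 1×Q3 → time 45, value 210.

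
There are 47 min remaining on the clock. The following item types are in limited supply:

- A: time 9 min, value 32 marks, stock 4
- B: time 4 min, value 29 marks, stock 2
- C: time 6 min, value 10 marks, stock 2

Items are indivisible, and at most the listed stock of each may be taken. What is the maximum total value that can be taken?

186 marks

Top feasible selections:
- 4×A + 2×B: time 44, value 186
- 3×A + 2×B + 2×C: time 47, value 174
Best: 186 marks.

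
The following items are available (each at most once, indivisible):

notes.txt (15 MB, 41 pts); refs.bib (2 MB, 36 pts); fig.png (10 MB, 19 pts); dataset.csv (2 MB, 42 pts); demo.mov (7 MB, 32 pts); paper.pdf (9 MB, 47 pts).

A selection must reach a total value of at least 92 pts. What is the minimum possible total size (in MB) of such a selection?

Subsets with value ≥ 92, sorted by total size:
- refs.bib+dataset.csv+demo.mov: size 11, value 110
- refs.bib+dataset.csv+paper.pdf: size 13, value 125
- refs.bib+fig.png+dataset.csv: size 14, value 97
Minimum size: 11 MB.

11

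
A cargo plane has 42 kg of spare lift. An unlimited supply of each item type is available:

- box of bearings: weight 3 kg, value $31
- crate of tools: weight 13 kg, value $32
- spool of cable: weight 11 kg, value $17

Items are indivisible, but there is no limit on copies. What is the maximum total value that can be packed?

Best value-per-unit is box of bearings at 31/3, and filling with it alone uses weight 14×3=42. No mix of the others beats 14×31 = 434.

$434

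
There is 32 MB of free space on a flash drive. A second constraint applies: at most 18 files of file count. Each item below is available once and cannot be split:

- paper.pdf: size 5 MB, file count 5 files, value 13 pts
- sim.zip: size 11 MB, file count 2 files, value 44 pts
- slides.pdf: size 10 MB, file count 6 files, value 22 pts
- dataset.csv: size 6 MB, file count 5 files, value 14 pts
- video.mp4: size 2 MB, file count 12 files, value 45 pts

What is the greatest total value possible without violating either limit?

Feasible sets respecting both limits:
- paper.pdf+sim.zip+slides.pdf+dataset.csv: size 32, file count 18, value 93
- sim.zip+video.mp4: size 13, file count 14, value 89
- sim.zip+slides.pdf+dataset.csv: size 27, file count 13, value 80
- paper.pdf+sim.zip+slides.pdf: size 26, file count 13, value 79
Best: 93 pts.

93 pts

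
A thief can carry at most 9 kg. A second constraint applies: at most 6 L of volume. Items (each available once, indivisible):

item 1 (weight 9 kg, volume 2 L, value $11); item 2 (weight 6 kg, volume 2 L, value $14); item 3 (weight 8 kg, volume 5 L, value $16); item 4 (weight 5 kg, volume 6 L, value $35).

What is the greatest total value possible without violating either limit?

$35

Feasible sets respecting both limits:
- item 4: weight 5, volume 6, value 35
- item 3: weight 8, volume 5, value 16
- item 2: weight 6, volume 2, value 14
Best: $35.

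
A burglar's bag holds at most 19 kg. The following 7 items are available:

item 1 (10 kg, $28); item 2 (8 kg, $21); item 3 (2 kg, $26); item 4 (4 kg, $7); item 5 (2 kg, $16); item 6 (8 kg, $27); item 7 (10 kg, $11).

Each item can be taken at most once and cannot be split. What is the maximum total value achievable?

Check high-value combinations within 19 kg:
- item 1+item 3+item 4+item 5: weight 10+2+4+2=18, value 28+26+7+16=77
- item 3+item 4+item 5+item 6: weight 2+4+2+8=16, value 26+7+16+27=76
- item 2+item 3+item 6: weight 8+2+8=18, value 21+26+27=74
- item 1+item 3+item 5: weight 10+2+2=14, value 28+26+16=70
Best: $77.

$77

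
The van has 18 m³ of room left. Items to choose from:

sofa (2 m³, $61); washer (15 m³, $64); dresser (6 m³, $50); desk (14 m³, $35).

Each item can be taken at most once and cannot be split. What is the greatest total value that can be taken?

Check high-value combinations within 18 m³:
- sofa+washer: volume 2+15=17, value 61+64=125
- sofa+dresser: volume 2+6=8, value 61+50=111
- sofa+desk: volume 2+14=16, value 61+35=96
Best: $125.

$125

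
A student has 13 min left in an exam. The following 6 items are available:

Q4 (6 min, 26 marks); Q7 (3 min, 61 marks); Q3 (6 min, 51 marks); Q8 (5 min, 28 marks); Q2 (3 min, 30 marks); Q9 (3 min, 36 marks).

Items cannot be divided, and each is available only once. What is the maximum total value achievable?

Check high-value combinations within 13 min:
- Q7+Q3+Q9: time 3+6+3=12, value 61+51+36=148
- Q7+Q3+Q2: time 3+6+3=12, value 61+51+30=142
- Q7+Q2+Q9: time 3+3+3=9, value 61+30+36=127
- Q7+Q8+Q9: time 3+5+3=11, value 61+28+36=125
- Q4+Q7+Q9: time 6+3+3=12, value 26+61+36=123
Best: 148 marks.

148 marks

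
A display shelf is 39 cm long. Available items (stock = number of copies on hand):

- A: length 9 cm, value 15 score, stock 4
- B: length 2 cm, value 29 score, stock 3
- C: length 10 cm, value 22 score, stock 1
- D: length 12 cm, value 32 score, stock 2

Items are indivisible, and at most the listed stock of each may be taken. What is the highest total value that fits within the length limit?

Best selections within length 39 and stock limits:
- 1×A + 3×B + 2×D: length 39, value 166
- 1×A + 3×B + 1×C + 1×D: length 37, value 156
Best: 166 score.

166 score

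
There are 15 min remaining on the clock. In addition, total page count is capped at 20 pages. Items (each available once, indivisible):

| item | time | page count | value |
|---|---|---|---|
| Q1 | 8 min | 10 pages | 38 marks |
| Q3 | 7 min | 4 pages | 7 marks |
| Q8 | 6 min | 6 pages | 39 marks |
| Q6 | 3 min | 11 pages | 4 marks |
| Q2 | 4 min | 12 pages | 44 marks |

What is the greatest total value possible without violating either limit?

83 marks

Feasible sets respecting both limits:
- Q8+Q2: time 10, page count 18, value 83
- Q1+Q8: time 14, page count 16, value 77
- Q3+Q2: time 11, page count 16, value 51
Best: 83 marks.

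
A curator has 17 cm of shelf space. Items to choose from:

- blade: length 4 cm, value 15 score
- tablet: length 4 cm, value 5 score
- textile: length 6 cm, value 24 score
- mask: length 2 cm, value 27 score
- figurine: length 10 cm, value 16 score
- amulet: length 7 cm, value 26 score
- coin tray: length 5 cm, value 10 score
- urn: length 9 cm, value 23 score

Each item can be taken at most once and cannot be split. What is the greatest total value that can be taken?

77 score

This is a 0/1 knapsack; check combinations near the capacity.
- textile+mask+amulet: length 6+2+7=15, value 24+27+26=77
- blade+textile+mask+coin tray: length 4+6+2+5=17, value 15+24+27+10=76
- textile+mask+urn: length 6+2+9=17, value 24+27+23=74
- blade+tablet+mask+amulet: length 4+4+2+7=17, value 15+5+27+26=73
Best: 77 score.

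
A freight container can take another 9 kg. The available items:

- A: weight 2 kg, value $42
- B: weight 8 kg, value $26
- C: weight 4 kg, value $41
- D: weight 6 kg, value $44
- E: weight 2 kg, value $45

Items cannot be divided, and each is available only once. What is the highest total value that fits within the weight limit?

Check high-value combinations within 9 kg:
- A+C+E: weight 2+4+2=8, value 42+41+45=128
- D+E: weight 6+2=8, value 44+45=89
- A+E: weight 2+2=4, value 42+45=87
- C+E: weight 4+2=6, value 41+45=86
- A+D: weight 2+6=8, value 42+44=86
Best: $128.

$128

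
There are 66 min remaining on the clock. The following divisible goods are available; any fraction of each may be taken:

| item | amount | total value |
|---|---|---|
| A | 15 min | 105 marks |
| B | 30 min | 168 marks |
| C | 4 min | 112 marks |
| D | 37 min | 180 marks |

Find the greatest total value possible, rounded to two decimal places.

Take in order of value per unit:
- C (112/4 per unit): all 4 → value 112, running total 112.00
- A (105/15 per unit): all 15 → value 105, running total 217.00
- B (168/30 per unit): all 30 → value 168, running total 385.00
- D (180/37 per unit): 17 of 37 → value 17×180/37 = 82.7027, running total 467.70
Total 467.70.

467.70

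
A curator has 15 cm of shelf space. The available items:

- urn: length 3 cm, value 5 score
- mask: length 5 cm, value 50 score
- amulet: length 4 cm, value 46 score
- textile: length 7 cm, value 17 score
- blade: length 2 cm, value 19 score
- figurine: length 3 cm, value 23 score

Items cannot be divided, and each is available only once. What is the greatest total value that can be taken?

Check high-value combinations within 15 cm:
- mask+amulet+blade+figurine: length 5+4+2+3=14, value 50+46+19+23=138
- urn+mask+amulet+figurine: length 3+5+4+3=15, value 5+50+46+23=124
- urn+mask+amulet+blade: length 3+5+4+2=14, value 5+50+46+19=120
- mask+amulet+figurine: length 5+4+3=12, value 50+46+23=119
Best: 138 score.

138 score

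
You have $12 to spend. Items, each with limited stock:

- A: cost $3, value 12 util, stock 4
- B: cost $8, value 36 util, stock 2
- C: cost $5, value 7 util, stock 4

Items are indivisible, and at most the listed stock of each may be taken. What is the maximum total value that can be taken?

48 util

Best selections within cost 12 and stock limits:
- 1×A + 1×B: cost 11, value 48
- 4×A: cost 12, value 48
Best: 48 util.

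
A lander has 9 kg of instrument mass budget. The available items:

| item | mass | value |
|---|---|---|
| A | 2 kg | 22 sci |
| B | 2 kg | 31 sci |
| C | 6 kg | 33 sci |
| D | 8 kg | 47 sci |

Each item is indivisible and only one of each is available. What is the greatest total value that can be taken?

64 sci

Check high-value combinations within 9 kg:
- B+C: mass 2+6=8, value 31+33=64
- A+C: mass 2+6=8, value 22+33=55
- A+B: mass 2+2=4, value 22+31=53
Best: 64 sci.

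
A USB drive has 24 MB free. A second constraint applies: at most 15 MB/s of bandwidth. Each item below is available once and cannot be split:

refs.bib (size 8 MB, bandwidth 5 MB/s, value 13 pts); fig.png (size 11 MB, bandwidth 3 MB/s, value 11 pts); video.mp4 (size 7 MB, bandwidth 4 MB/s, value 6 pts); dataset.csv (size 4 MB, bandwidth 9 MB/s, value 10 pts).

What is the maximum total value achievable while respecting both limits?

Feasible sets respecting both limits:
- refs.bib+fig.png: size 19, bandwidth 8, value 24
- refs.bib+dataset.csv: size 12, bandwidth 14, value 23
- fig.png+dataset.csv: size 15, bandwidth 12, value 21
- refs.bib+video.mp4: size 15, bandwidth 9, value 19
Best: 24 pts.

24 pts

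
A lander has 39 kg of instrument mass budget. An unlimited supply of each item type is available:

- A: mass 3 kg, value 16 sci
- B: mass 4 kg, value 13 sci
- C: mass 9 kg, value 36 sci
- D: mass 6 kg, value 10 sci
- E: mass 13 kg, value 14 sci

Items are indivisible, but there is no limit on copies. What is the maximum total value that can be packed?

Best value-per-unit is A at 16/3, and filling with it alone uses mass 13×3=39. No mix of the others beats 13×16 = 208.

208 sci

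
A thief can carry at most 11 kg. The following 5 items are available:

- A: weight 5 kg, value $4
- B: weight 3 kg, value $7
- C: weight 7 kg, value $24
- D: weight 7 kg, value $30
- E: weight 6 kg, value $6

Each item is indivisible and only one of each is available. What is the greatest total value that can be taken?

$37

Check high-value combinations within 11 kg:
- B+D: weight 3+7=10, value 7+30=37
- B+C: weight 3+7=10, value 7+24=31
- D: weight 7, value 30
- C: weight 7, value 24
Best: $37.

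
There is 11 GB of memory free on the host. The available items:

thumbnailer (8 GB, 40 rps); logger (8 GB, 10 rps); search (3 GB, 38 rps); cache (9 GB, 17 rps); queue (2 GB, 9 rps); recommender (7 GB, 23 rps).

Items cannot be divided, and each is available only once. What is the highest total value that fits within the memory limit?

Check high-value combinations within 11 GB:
- thumbnailer+search: memory 8+3=11, value 40+38=78
- search+recommender: memory 3+7=10, value 38+23=61
- thumbnailer+queue: memory 8+2=10, value 40+9=49
Best: 78 rps.

78 rps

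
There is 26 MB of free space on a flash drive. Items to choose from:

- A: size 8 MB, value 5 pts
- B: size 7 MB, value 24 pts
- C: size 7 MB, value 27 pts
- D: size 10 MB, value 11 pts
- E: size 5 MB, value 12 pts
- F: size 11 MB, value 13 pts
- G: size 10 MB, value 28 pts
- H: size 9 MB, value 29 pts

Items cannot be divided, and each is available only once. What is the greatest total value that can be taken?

84 pts

Check high-value combinations within 26 MB:
- C+G+H: size 7+10+9=26, value 27+28+29=84
- B+G+H: size 7+10+9=26, value 24+28+29=81
- B+C+H: size 7+7+9=23, value 24+27+29=80
Best: 84 pts.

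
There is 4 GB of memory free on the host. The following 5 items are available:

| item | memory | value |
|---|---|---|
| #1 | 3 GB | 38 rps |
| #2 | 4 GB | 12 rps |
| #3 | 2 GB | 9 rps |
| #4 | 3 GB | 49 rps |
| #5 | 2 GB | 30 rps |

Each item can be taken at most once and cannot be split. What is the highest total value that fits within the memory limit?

49 rps

Check high-value combinations within 4 GB:
- #4: memory 3, value 49
- #3+#5: memory 2+2=4, value 9+30=39
- #1: memory 3, value 38
Best: 49 rps.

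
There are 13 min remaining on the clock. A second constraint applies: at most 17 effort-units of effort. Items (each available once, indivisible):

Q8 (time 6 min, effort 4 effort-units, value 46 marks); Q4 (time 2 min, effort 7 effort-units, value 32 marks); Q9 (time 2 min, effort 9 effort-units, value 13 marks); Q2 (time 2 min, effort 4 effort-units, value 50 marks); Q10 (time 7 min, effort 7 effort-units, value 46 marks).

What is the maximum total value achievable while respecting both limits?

Feasible sets respecting both limits:
- Q8+Q4+Q2: time 10, effort 15, value 128
- Q8+Q9+Q2: time 10, effort 17, value 109
- Q8+Q2: time 8, effort 8, value 96
Best: 128 marks.

128 marks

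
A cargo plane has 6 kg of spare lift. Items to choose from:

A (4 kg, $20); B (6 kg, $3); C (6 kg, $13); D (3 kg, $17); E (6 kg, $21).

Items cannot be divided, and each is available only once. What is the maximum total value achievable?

Check high-value combinations within 6 kg:
- E: weight 6, value 21
- A: weight 4, value 20
- D: weight 3, value 17
- C: weight 6, value 13
- B: weight 6, value 3
Best: $21.

$21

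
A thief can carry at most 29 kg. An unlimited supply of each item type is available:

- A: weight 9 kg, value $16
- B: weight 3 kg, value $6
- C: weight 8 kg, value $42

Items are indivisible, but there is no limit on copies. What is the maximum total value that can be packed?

$132

Best value-per-unit is C at 42/8; filling with it alone gives 3×42 = 126.
Optimal mix: 1×B + 3×C → weight 27, value 132.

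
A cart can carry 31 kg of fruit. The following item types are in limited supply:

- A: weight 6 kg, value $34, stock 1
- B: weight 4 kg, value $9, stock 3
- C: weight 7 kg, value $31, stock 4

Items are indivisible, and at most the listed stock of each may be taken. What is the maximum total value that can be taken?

Top feasible selections:
- 1×A + 1×B + 3×C: weight 31, value 136
- 1×A + 3×C: weight 27, value 127
Best: $136.

$136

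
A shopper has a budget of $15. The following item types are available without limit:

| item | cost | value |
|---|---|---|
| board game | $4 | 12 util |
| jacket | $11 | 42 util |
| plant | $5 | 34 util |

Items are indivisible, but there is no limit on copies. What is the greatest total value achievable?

Best value-per-unit is plant at 34/5, and filling with it alone uses cost 3×5=15. No mix of the others beats 3×34 = 102.

102 util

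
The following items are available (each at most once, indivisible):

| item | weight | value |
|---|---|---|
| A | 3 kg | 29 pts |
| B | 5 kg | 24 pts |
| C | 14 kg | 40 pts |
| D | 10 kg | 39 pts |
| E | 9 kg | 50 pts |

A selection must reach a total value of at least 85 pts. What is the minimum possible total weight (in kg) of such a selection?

17

Subsets with value ≥ 85, sorted by total weight:
- A+B+E: weight 17, value 103
- A+B+D: weight 18, value 92
- D+E: weight 19, value 89
- A+D+E: weight 22, value 118
Minimum weight: 17 kg.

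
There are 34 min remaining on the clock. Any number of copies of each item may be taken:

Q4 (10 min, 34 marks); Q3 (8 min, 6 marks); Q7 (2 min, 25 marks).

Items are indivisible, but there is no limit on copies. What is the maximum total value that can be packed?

Best value-per-unit is Q7 at 25/2, and filling with it alone uses time 17×2=34. No mix of the others beats 17×25 = 425.

425 marks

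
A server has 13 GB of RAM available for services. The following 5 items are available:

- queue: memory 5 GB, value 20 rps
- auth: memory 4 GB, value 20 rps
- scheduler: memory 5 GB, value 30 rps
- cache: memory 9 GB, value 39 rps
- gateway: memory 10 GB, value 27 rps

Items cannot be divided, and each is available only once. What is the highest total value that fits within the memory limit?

59 rps

Check high-value combinations within 13 GB:
- auth+cache: memory 4+9=13, value 20+39=59
- auth+scheduler: memory 4+5=9, value 20+30=50
- queue+scheduler: memory 5+5=10, value 20+30=50
Best: 59 rps.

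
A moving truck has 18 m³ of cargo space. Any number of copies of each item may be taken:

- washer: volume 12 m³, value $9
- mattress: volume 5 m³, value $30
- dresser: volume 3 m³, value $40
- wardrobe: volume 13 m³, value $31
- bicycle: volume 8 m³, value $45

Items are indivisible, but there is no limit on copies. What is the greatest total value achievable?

$240

Best value-per-unit is dresser at 40/3, and filling with it alone uses volume 6×3=18. No mix of the others beats 6×40 = 240.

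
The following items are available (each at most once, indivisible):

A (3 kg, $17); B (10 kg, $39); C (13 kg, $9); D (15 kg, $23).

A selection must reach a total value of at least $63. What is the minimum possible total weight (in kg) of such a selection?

Subsets with value ≥ 63, sorted by total weight:
- A+B+C: weight 26, value 65
- A+B+D: weight 28, value 79
- B+C+D: weight 38, value 71
Minimum weight: 26 kg.

26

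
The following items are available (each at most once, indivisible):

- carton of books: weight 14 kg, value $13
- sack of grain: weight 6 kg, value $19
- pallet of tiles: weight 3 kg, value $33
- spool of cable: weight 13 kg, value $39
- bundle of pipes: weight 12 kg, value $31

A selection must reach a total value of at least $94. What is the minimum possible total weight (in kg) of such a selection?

28

Subsets with value ≥ 94, sorted by total weight:
- pallet of tiles+spool of cable+bundle of pipes: weight 28, value 103
- sack of grain+pallet of tiles+spool of cable+bundle of pipes: weight 34, value 122
- carton of books+sack of grain+pallet of tiles+bundle of pipes: weight 35, value 96
Minimum weight: 28 kg.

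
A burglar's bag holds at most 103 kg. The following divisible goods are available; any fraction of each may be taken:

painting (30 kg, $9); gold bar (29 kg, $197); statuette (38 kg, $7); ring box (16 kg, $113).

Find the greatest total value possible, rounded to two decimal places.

Take in order of value per unit:
- ring box (113/16 per unit): all 16 → value 113, running total 113.00
- gold bar (197/29 per unit): all 29 → value 197, running total 310.00
- painting (9/30 per unit): all 30 → value 9, running total 319.00
- statuette (7/38 per unit): 28 of 38 → value 28×7/38 = 5.1579, running total 324.16
Total 324.16.

324.16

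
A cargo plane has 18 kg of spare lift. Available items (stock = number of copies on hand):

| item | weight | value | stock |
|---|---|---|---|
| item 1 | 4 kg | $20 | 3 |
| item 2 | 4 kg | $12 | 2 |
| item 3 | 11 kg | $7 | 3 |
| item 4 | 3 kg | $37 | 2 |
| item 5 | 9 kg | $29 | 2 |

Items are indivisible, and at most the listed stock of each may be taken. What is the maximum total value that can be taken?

Best selections within weight 18 and stock limits:
- 3×item 1 + 2×item 4: weight 18, value 134
- 2×item 1 + 1×item 2 + 2×item 4: weight 18, value 126
- 1×item 1 + 2×item 2 + 2×item 4: weight 18, value 118
- 2×item 1 + 2×item 4: weight 14, value 114
Best: $134.

$134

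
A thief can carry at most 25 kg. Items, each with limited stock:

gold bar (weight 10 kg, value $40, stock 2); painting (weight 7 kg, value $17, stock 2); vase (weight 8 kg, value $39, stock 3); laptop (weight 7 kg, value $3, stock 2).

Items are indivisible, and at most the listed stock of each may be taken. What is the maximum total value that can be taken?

Top feasible selections:
- 3×vase: weight 24, value 117
- 1×gold bar + 1×painting + 1×vase: weight 25, value 96
- 1×painting + 2×vase: weight 23, value 95
- 1×gold bar + 1×vase + 1×laptop: weight 25, value 82
Best: $117.

$117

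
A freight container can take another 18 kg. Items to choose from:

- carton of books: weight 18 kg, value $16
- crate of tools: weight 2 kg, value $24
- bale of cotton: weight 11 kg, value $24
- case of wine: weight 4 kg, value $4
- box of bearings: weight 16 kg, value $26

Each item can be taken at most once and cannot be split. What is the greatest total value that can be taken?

Check high-value combinations within 18 kg:
- crate of tools+bale of cotton+case of wine: weight 2+11+4=17, value 24+24+4=52
- crate of tools+box of bearings: weight 2+16=18, value 24+26=50
- crate of tools+bale of cotton: weight 2+11=13, value 24+24=48
- crate of tools+case of wine: weight 2+4=6, value 24+4=28
Best: $52.

$52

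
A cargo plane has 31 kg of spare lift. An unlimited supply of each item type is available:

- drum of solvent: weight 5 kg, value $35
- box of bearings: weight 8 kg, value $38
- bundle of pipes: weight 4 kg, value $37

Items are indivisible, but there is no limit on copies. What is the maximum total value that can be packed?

$259

Best value-per-unit is bundle of pipes at 37/4, and filling with it alone uses weight 7×4=28. No mix of the others beats 7×37 = 259.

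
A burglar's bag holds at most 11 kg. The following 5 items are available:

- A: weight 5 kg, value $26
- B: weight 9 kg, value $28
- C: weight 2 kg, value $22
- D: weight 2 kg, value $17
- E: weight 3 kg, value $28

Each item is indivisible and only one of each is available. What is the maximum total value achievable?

$76

Check high-value combinations within 11 kg:
- A+C+E: weight 5+2+3=10, value 26+22+28=76
- A+D+E: weight 5+2+3=10, value 26+17+28=71
- C+D+E: weight 2+2+3=7, value 22+17+28=67
- A+C+D: weight 5+2+2=9, value 26+22+17=65
- A+E: weight 5+3=8, value 26+28=54
Best: $76.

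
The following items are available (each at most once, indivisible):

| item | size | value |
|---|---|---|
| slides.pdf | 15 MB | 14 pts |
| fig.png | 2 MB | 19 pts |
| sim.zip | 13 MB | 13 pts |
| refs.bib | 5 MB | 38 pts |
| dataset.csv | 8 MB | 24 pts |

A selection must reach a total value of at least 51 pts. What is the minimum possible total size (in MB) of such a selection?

Subsets with value ≥ 51, sorted by total size:
- fig.png+refs.bib: size 7, value 57
- refs.bib+dataset.csv: size 13, value 62
- fig.png+refs.bib+dataset.csv: size 15, value 81
- sim.zip+refs.bib: size 18, value 51
Minimum size: 7 MB.

7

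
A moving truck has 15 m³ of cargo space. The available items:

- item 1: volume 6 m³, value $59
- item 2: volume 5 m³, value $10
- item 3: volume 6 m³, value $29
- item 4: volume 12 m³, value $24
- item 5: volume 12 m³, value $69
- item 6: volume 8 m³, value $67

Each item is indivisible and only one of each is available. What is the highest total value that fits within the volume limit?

$126

Check high-value combinations within 15 m³:
- item 1+item 6: volume 6+8=14, value 59+67=126
- item 3+item 6: volume 6+8=14, value 29+67=96
- item 1+item 3: volume 6+6=12, value 59+29=88
- item 2+item 6: volume 5+8=13, value 10+67=77
- item 1+item 2: volume 6+5=11, value 59+10=69
Best: $126.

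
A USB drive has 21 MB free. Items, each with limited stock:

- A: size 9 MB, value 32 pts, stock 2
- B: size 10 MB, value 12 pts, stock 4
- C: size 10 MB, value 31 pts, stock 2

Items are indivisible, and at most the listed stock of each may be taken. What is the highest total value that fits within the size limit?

Top feasible selections:
- 2×A: size 18, value 64
- 1×A + 1×C: size 19, value 63
- 2×C: size 20, value 62
Best: 64 pts.

64 pts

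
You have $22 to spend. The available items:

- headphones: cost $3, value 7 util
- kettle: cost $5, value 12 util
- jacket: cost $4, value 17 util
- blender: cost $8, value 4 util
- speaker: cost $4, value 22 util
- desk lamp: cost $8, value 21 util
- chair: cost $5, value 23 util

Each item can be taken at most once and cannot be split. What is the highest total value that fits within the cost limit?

Check high-value combinations within $22:
- jacket+speaker+desk lamp+chair: cost 4+4+8+5=21, value 17+22+21+23=83
- headphones+kettle+jacket+speaker+chair: cost 3+5+4+4+5=21, value 7+12+17+22+23=81
- kettle+speaker+desk lamp+chair: cost 5+4+8+5=22, value 12+22+21+23=78
Best: 83 util.

83 util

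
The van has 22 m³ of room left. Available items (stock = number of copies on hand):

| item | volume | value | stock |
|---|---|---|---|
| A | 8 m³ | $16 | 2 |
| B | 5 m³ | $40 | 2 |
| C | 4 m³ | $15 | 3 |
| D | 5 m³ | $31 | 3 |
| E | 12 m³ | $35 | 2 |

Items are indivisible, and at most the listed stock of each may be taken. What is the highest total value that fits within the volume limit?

Top feasible selections:
- 2×B + 2×D: volume 20, value 142
- 1×B + 3×D: volume 20, value 133
- 2×B + 1×C + 1×D: volume 19, value 126
Best: $142.

$142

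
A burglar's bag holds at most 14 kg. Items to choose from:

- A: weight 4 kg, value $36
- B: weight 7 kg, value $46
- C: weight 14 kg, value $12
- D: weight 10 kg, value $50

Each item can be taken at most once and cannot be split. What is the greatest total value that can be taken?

$86

This is a 0/1 knapsack; check combinations near the capacity.
- A+D: weight 4+10=14, value 36+50=86
- A+B: weight 4+7=11, value 36+46=82
- D: weight 10, value 50
Best: $86.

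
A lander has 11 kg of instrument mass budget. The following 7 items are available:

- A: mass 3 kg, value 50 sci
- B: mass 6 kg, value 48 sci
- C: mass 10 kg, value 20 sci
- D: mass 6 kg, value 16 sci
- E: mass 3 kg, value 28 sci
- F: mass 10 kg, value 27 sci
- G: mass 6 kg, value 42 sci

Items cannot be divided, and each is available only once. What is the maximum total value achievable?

98 sci

Check high-value combinations within 11 kg:
- A+B: mass 3+6=9, value 50+48=98
- A+G: mass 3+6=9, value 50+42=92
- A+E: mass 3+3=6, value 50+28=78
- B+E: mass 6+3=9, value 48+28=76
Best: 98 sci.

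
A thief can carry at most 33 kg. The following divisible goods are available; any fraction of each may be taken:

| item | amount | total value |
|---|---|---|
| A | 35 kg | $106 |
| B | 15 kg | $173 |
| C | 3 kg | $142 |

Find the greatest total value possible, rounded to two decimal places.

360.43

Take in order of value per unit:
- C (142/3 per unit): all 3 → value 142, running total 142.00
- B (173/15 per unit): all 15 → value 173, running total 315.00
- A (106/35 per unit): 15 of 35 → value 15×106/35 = 45.4286, running total 360.43
Total 360.43.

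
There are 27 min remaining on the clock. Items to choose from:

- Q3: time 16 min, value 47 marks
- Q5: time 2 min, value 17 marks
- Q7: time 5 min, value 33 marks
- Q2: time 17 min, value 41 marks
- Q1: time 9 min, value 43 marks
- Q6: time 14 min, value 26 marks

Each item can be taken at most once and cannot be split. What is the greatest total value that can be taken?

107 marks

Check high-value combinations within 27 min:
- Q3+Q5+Q1: time 16+2+9=27, value 47+17+43=107
- Q3+Q5+Q7: time 16+2+5=23, value 47+17+33=97
- Q5+Q7+Q1: time 2+5+9=16, value 17+33+43=93
- Q5+Q7+Q2: time 2+5+17=24, value 17+33+41=91
- Q3+Q1: time 16+9=25, value 47+43=90
Best: 107 marks.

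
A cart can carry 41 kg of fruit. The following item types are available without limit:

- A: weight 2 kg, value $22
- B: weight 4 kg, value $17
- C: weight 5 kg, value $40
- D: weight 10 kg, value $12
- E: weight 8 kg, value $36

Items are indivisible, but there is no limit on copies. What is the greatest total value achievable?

$440

Best value-per-unit is A at 22/2, and filling with it alone uses weight 20×2=40. No mix of the others beats 20×22 = 440.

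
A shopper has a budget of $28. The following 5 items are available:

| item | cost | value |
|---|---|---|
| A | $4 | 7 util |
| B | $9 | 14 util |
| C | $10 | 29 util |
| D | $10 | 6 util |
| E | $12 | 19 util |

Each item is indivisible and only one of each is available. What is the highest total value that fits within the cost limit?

55 util

This is a 0/1 knapsack; check combinations near the capacity.
- A+C+E: cost 4+10+12=26, value 7+29+19=55
- A+B+C: cost 4+9+10=23, value 7+14+29=50
- C+E: cost 10+12=22, value 29+19=48
Best: 55 util.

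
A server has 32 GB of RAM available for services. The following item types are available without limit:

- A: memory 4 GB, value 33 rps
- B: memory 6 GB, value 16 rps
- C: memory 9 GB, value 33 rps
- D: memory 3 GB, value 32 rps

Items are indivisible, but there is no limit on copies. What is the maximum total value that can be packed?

322 rps

Best value-per-unit is D at 32/3; filling with it alone gives 10×32 = 320.
Optimal mix: 2×A + 8×D → memory 32, value 322.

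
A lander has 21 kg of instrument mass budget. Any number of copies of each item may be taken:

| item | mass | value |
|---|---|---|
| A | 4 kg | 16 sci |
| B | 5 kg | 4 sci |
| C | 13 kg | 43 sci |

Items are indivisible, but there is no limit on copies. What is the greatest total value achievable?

80 sci

Best value-per-unit is A at 16/4, and filling with it alone uses mass 5×4=20. No mix of the others beats 5×16 = 80.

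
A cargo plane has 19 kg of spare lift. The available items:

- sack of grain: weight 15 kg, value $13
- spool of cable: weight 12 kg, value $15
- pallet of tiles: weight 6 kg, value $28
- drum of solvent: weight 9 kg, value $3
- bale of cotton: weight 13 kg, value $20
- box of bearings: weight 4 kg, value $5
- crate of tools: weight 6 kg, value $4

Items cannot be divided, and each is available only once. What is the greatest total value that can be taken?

$48

Check high-value combinations within 19 kg:
- pallet of tiles+bale of cotton: weight 6+13=19, value 28+20=48
- spool of cable+pallet of tiles: weight 12+6=18, value 15+28=43
- pallet of tiles+box of bearings+crate of tools: weight 6+4+6=16, value 28+5+4=37
- pallet of tiles+drum of solvent+box of bearings: weight 6+9+4=19, value 28+3+5=36
Best: $48.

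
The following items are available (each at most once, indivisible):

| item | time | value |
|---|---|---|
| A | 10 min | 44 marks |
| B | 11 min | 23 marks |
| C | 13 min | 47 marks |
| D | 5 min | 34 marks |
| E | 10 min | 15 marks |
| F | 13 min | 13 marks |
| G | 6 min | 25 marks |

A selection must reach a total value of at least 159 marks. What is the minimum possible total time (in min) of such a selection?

Subsets with value ≥ 159, sorted by total time:
- A+C+D+E+G: time 44, value 165
- A+B+C+D+G: time 45, value 173
Minimum time: 44 min.

44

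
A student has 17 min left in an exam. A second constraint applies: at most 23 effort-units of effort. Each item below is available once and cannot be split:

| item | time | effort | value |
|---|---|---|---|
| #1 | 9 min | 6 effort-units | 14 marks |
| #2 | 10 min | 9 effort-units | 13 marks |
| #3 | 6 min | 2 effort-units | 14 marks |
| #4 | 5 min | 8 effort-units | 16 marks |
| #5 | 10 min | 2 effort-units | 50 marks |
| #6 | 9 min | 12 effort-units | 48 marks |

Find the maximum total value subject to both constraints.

66 marks

Feasible sets respecting both limits:
- #4+#5: time 15, effort 10, value 66
- #3+#5: time 16, effort 4, value 64
- #4+#6: time 14, effort 20, value 64
- #3+#6: time 15, effort 14, value 62
Best: 66 marks.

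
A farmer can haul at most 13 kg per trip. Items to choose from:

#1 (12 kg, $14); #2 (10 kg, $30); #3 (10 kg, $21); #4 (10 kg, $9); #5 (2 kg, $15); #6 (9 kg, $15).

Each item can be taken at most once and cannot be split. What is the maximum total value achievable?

$45

This is a 0/1 knapsack; check combinations near the capacity.
- #2+#5: weight 10+2=12, value 30+15=45
- #3+#5: weight 10+2=12, value 21+15=36
- #2: weight 10, value 30
- #5+#6: weight 2+9=11, value 15+15=30
Best: $45.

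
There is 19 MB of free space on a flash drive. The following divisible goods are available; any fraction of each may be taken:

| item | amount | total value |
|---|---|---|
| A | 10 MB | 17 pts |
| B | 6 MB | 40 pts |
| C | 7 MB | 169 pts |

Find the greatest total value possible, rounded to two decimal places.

Take in order of value per unit:
- C (169/7 per unit): all 7 → value 169, running total 169.00
- B (40/6 per unit): all 6 → value 40, running total 209.00
- A (17/10 per unit): 6 of 10 → value 6×17/10 = 10.2000, running total 219.20
Total 219.20.

219.20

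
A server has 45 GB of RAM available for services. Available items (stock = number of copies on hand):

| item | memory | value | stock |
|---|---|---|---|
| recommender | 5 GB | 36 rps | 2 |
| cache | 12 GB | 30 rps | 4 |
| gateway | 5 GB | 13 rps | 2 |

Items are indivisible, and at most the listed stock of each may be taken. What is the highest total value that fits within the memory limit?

Best selections within memory 45 and stock limits:
- 2×recommender + 2×cache + 2×gateway: memory 44, value 158
- 2×recommender + 2×cache + 1×gateway: memory 39, value 145
- 2×recommender + 2×cache: memory 34, value 132
- 2×recommender + 1×cache + 2×gateway: memory 32, value 128
Best: 158 rps.

158 rps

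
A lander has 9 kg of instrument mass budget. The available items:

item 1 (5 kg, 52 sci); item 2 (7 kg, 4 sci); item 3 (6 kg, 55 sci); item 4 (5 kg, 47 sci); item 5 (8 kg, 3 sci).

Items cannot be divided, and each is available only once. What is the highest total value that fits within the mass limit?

55 sci

This is a 0/1 knapsack; check combinations near the capacity.
- item 3: mass 6, value 55
- item 1: mass 5, value 52
- item 4: mass 5, value 47
- item 2: mass 7, value 4
Best: 55 sci.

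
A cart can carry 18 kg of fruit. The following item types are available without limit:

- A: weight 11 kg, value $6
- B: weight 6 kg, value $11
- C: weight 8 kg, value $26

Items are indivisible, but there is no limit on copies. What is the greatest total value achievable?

Best value-per-unit is C at 26/8, and filling with it alone uses weight 2×8=16. No mix of the others beats 2×26 = 52.

$52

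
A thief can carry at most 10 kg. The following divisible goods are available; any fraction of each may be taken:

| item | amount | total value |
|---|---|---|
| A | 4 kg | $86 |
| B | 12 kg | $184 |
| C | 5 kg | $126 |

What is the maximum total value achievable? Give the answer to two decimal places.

227.33

Take in order of value per unit:
- C (126/5 per unit): all 5 → value 126, running total 126.00
- A (86/4 per unit): all 4 → value 86, running total 212.00
- B (184/12 per unit): 1 of 12 → value 1×184/12 = 15.3333, running total 227.33
Total 227.33.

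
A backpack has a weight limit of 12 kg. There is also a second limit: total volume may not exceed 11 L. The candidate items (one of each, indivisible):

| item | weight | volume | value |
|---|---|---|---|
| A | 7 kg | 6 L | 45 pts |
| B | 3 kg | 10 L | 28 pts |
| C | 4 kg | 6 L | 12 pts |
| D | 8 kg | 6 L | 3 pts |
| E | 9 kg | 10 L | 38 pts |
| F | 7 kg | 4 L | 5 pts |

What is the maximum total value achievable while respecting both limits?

45 pts

Feasible sets respecting both limits:
- A: weight 7, volume 6, value 45
- E: weight 9, volume 10, value 38
- B: weight 3, volume 10, value 28
Best: 45 pts.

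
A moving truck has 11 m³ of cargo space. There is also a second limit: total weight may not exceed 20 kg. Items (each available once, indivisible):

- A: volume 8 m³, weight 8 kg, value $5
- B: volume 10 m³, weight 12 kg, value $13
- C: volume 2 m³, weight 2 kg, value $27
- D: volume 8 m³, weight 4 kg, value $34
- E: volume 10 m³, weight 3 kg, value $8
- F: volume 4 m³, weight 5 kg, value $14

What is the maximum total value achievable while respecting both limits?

Feasible sets respecting both limits:
- C+D: volume 10, weight 6, value 61
- C+F: volume 6, weight 7, value 41
- D: volume 8, weight 4, value 34
- A+C: volume 10, weight 10, value 32
Best: $61.

$61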